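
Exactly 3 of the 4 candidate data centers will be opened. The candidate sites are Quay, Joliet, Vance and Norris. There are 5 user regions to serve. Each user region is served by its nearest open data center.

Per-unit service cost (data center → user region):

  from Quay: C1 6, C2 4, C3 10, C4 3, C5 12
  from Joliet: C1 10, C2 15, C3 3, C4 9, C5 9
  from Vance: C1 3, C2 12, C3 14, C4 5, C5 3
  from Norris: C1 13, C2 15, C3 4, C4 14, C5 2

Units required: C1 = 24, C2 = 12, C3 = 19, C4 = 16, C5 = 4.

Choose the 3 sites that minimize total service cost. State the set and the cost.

Choose Quay, Joliet and Vance; total service cost 237.

With exactly 3 open, each user region uses its cheapest among the chosen.
{Quay, Joliet, Vance}: C1→Vance 3·24=72, C2→Quay 4·12=48, C3→Joliet 3·19=57, C4→Quay 3·16=48, C5→Vance 3·4=12. Service cost 237.
{Quay, Vance, Norris}: service cost 252
{Quay, Joliet, Norris}: service cost 305
Among all 4 size-3 choices, {Quay, Joliet, Vance} is lowest.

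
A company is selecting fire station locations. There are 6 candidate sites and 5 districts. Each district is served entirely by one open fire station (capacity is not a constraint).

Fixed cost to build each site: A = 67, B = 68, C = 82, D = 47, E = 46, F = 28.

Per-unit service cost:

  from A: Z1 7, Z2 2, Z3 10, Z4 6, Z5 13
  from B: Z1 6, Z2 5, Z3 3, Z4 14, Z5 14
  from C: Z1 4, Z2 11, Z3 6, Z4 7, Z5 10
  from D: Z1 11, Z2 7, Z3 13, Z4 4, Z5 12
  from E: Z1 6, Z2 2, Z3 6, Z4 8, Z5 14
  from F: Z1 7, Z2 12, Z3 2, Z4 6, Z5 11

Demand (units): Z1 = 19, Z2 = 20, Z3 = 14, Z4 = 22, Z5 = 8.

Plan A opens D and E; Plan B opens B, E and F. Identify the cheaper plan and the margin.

Plan A is cheaper by 29.

Plan A: {D, E}: Z1→E 6·19=114, Z2→E 2·20=40, Z3→E 6·14=84, Z4→D 4·22=88, Z5→D 12·8=96. Service 422; fixed 93; total 515.
Plan B: {B, E, F}: Z1→B 6·19=114, Z2→E 2·20=40, Z3→F 2·14=28, Z4→F 6·22=132, Z5→F 11·8=88. Service 402; fixed 142; total 544.
Difference: |515 − 544| = 29.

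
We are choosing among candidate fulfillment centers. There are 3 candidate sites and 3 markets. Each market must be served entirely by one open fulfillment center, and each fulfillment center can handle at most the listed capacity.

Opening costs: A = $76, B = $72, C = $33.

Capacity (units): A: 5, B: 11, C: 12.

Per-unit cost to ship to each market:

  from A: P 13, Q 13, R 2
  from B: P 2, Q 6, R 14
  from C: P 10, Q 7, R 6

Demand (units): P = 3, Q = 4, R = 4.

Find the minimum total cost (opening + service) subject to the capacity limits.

Open {C}: P→C 10·3=30, Q→C 7·4=28, R→C 6·4=24.
Loads: C carries 11/12. Service 82; fixed 33; total 115.
Next best feasible plan costs 158.

Minimum total cost: 115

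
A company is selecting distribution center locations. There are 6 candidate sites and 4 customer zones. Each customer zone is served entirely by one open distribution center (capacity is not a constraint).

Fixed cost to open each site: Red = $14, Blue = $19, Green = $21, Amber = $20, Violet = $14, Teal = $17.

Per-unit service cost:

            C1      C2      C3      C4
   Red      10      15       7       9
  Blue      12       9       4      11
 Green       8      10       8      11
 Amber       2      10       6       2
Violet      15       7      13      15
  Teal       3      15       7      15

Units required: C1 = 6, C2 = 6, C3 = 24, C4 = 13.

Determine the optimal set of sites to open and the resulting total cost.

For any fixed open set, each customer zone goes to its cheapest open site; total = fixed + service.
{Blue, Amber}: C1→Amber 2·6=12, C2→Blue 9·6=54, C3→Blue 4·24=96, C4→Amber 2·13=26. Service 188; fixed 39; total 227.
{Blue, Amber, Violet}: C1→Amber 2·6=12, C2→Violet 7·6=42, C3→Blue 4·24=96, C4→Amber 2·13=26. Service 176; fixed 53; total 229.
{Red, Blue, Amber}: C1→Amber 2·6=12, C2→Blue 9·6=54, C3→Blue 4·24=96, C4→Amber 2·13=26. Service 188; fixed 53; total 241.
{Red, Blue, Green, Amber, Violet, Teal}: service 176 + fixed 105 = 281
No other subset beats 227.

Open Blue and Amber; minimum total cost 227.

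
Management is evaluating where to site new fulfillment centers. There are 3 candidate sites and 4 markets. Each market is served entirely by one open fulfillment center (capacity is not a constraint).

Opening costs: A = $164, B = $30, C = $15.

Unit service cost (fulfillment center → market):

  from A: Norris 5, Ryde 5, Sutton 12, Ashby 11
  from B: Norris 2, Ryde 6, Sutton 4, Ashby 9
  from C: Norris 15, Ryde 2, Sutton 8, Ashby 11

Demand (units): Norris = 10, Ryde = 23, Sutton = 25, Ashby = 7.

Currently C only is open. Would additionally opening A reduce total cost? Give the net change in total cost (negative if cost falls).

Current service cost with {C}: 473.
Adding A: each market re-picks its cheapest; new service cost 373, saving 100.
Extra fixed cost: 164. Net change = 164 − 100 = 64.
(Totals: 488 → 552.)

No — net change +64 (cost rises by 64).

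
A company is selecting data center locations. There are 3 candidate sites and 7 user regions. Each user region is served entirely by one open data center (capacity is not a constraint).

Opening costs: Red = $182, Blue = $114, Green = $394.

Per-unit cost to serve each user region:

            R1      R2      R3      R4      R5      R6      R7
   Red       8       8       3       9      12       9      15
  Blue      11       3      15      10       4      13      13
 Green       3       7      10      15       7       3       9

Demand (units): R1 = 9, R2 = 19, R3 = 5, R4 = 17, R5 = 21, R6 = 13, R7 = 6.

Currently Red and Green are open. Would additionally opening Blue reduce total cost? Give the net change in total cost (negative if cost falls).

Current service cost with {Red, Green}: 568.
Adding Blue: each user region re-picks its cheapest; new service cost 429, saving 139.
Extra fixed cost: 114. Net change = 114 − 139 = -25.
(Totals: 1144 → 1119.)

Yes — net change −25 (cost falls by 25).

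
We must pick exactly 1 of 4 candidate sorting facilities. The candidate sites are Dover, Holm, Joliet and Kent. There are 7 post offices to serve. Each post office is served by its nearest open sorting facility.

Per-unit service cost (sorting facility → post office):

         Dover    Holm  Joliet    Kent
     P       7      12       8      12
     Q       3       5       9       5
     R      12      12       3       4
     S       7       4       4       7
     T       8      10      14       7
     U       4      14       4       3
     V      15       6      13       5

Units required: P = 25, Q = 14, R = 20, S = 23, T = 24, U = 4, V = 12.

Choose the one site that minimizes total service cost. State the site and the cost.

Choose Kent only; total service cost 851.

With exactly 1 open, each post office uses its cheapest among the chosen.
{Kent}: P→Kent 12·25=300, Q→Kent 5·14=70, R→Kent 4·20=80, S→Kent 7·23=161, T→Kent 7·24=168, U→Kent 3·4=12, V→Kent 5·12=60. Service cost 851.
{Joliet}: service cost 986
{Dover}: service cost 1006
Among all 4 size-1 choices, {Kent} is lowest.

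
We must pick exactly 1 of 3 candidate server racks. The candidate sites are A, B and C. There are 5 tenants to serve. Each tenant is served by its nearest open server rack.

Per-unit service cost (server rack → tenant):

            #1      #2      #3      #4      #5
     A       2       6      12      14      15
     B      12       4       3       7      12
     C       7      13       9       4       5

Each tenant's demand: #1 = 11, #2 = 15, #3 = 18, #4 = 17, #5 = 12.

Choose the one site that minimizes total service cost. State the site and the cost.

Choose B only; total service cost 509.

With exactly 1 open, each tenant uses its cheapest among the chosen.
{B}: #1→B 12·11=132, #2→B 4·15=60, #3→B 3·18=54, #4→B 7·17=119, #5→B 12·12=144. Service cost 509.
{C}: service cost 562
{A}: service cost 746
Among all 3 size-1 choices, {B} is lowest.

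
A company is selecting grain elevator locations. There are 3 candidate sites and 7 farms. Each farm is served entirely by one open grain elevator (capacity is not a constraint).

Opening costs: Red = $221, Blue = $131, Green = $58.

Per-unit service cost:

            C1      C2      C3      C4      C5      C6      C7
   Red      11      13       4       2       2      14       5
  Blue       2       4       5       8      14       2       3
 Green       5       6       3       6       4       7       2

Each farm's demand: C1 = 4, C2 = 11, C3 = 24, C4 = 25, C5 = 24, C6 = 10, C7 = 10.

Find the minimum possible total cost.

For any fixed open set, each farm goes to its cheapest open site; total = fixed + service.
{Green}: C1→Green 5·4=20, C2→Green 6·11=66, C3→Green 3·24=72, C4→Green 6·25=150, C5→Green 4·24=96, C6→Green 7·10=70, C7→Green 2·10=20. Service 494; fixed 58; total 552.
{Blue, Green}: service 410 + fixed 189 = 599
{Red, Green}: service 346 + fixed 279 = 625
{Red, Blue, Green}: service 262 + fixed 410 = 672
No other subset beats 552.

Minimum total cost: 552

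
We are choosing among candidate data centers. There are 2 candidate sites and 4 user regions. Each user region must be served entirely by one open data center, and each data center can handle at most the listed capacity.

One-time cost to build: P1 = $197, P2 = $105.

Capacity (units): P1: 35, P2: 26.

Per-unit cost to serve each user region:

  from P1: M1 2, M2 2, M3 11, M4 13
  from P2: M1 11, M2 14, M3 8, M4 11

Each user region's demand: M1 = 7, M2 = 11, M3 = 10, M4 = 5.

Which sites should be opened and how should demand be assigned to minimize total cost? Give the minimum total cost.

Minimum total cost: 408

Open {P1}: M1→P1 2·7=14, M2→P1 2·11=22, M3→P1 11·10=110, M4→P1 13·5=65.
Loads: P1 carries 33/35. Service 211; fixed 197; total 408.
Next best feasible plan costs 473.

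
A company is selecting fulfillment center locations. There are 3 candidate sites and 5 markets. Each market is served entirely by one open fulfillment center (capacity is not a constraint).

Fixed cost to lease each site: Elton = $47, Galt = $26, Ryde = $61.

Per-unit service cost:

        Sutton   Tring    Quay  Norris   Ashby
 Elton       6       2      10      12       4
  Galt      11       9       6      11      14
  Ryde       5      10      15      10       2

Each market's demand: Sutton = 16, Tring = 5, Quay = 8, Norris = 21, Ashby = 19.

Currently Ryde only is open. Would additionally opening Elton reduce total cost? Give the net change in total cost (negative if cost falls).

Current service cost with {Ryde}: 498.
Adding Elton: each market re-picks its cheapest; new service cost 418, saving 80.
Extra fixed cost: 47. Net change = 47 − 80 = -33.
(Totals: 559 → 526.)

Yes — net change −33 (cost falls by 33).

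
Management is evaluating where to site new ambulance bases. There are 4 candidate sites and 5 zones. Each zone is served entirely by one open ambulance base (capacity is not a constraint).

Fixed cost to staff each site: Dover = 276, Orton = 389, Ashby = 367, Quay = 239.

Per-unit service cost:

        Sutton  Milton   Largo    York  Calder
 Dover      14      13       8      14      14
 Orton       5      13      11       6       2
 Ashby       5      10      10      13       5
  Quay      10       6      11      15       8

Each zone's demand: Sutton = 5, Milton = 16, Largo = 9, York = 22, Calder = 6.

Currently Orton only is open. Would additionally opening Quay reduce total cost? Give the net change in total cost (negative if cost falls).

No — net change +127 (cost rises by 127).

Current service cost with {Orton}: 476.
Adding Quay: each zone re-picks its cheapest; new service cost 364, saving 112.
Extra fixed cost: 239. Net change = 239 − 112 = 127.
(Totals: 865 → 992.)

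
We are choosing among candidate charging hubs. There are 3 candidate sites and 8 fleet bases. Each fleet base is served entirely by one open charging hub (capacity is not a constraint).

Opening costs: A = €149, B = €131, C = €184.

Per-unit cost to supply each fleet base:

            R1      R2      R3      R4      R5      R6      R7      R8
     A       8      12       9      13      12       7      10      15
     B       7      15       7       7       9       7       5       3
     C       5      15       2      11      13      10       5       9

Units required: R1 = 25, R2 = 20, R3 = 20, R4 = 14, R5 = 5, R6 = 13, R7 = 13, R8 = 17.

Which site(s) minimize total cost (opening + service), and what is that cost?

For any fixed open set, each fleet base goes to its cheapest open site; total = fixed + service.
{B}: R1→B 7·25=175, R2→B 15·20=300, R3→B 7·20=140, R4→B 7·14=98, R5→B 9·5=45, R6→B 7·13=91, R7→B 5·13=65, R8→B 3·17=51. Service 965; fixed 131; total 1096.
{B, C}: R1→C 5·25=125, R2→B 15·20=300, R3→C 2·20=40, R4→B 7·14=98, R5→B 9·5=45, R6→B 7·13=91, R7→B 5·13=65, R8→B 3·17=51. Service 815; fixed 315; total 1130.
{A, B}: service 905 + fixed 280 = 1185
{A, B, C}: R1→C 5·25=125, R2→A 12·20=240, R3→C 2·20=40, R4→B 7·14=98, R5→B 9·5=45, R6→A 7·13=91, R7→B 5·13=65, R8→B 3·17=51. Service 755; fixed 464; total 1219.
(All 7 nonempty subsets were checked; B only is lowest.)

Open B only; minimum total cost 1096.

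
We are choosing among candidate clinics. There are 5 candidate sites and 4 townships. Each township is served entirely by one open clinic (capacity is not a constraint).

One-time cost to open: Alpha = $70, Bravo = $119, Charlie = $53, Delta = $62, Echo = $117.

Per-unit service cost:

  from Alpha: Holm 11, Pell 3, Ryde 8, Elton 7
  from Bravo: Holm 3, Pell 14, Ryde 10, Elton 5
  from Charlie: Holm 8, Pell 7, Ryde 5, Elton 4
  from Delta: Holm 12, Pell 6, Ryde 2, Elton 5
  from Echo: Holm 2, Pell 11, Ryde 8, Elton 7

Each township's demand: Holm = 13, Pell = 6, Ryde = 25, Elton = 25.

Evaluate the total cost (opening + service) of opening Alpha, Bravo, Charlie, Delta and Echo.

Total cost: 615

Each township is assigned to its cheapest site among the open ones.
{Alpha, Bravo, Charlie, Delta, Echo}: Holm→Echo 2·13=26, Pell→Alpha 3·6=18, Ryde→Delta 2·25=50, Elton→Charlie 4·25=100. Service 194; fixed 421; total 615.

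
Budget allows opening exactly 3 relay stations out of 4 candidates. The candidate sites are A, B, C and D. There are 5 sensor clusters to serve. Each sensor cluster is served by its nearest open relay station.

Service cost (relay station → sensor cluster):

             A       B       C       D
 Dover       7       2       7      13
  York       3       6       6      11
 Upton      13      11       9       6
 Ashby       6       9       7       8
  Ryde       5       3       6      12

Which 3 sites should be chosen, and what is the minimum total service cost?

With exactly 3 open, each sensor cluster uses its cheapest among the chosen.
{A, B, D}: Dover→B 2, York→A 3, Upton→D 6, Ashby→A 6, Ryde→B 3. Service cost 20.
{A, B, C}: service cost 23
{B, C, D}: service cost 24
Among all 4 size-3 choices, {A, B, D} is lowest.

Choose A, B and D; total service cost 20.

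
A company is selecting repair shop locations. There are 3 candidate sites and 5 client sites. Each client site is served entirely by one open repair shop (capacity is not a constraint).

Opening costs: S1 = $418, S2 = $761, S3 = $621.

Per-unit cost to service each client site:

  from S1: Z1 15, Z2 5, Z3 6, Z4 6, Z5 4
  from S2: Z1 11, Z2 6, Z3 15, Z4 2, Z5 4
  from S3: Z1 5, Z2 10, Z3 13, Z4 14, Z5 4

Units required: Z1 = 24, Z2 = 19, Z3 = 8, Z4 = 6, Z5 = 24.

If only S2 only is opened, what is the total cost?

Each client site is assigned to its cheapest site among the open ones.
{S2}: Z1→S2 11·24=264, Z2→S2 6·19=114, Z3→S2 15·8=120, Z4→S2 2·6=12, Z5→S2 4·24=96. Service 606; fixed 761; total 1367.

Total cost: 1367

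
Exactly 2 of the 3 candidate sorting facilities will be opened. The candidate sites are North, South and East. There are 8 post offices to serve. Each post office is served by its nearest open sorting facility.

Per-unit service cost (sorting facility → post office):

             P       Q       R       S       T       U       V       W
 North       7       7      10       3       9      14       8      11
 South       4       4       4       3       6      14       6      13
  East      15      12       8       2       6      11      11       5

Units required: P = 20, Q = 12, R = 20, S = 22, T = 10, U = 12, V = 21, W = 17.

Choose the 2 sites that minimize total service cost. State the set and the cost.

With exactly 2 open, each post office uses its cheapest among the chosen.
{South, East}: P→South 4·20=80, Q→South 4·12=48, R→South 4·20=80, S→East 2·22=44, T→South 6·10=60, U→East 11·12=132, V→South 6·21=126, W→East 5·17=85. Service cost 655.
{North, South}: service cost 815
{North, East}: service cost 873
Among all 3 size-2 choices, {South, East} is lowest.

Choose South and East; total service cost 655.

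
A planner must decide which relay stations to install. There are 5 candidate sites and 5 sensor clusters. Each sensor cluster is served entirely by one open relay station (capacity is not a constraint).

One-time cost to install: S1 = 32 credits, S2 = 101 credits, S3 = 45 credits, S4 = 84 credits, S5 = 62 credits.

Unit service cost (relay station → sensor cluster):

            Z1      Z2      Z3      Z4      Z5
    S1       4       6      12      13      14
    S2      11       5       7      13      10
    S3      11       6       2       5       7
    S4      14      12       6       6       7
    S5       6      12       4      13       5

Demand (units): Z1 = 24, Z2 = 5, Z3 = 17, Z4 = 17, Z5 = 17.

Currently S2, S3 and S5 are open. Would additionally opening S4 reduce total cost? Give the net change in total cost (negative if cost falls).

No — net change +84 (cost rises by 84).

Current service cost with {S2, S3, S5}: 373.
Adding S4: each sensor cluster re-picks its cheapest; new service cost 373, saving 0.
Extra fixed cost: 84. Net change = 84 − 0 = 84.
(Totals: 581 → 665.)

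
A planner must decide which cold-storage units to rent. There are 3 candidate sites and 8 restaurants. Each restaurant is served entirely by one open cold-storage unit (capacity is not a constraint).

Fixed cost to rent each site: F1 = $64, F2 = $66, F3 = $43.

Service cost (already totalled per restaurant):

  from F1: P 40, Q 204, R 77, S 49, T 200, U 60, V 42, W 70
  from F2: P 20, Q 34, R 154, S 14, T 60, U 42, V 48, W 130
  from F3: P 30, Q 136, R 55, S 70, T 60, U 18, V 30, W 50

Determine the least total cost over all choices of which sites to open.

Minimum total cost: 390

For any fixed open set, each restaurant goes to its cheapest open site; total = fixed + service.
{F2, F3}: P→F2 20, Q→F2 34, R→F3 55, S→F2 14, T→F2 60, U→F3 18, V→F3 30, W→F3 50. Service 281; fixed 109; total 390.
{F1, F2, F3}: service 281 + fixed 173 = 454
{F1, F2}: P→F2 20, Q→F2 34, R→F1 77, S→F2 14, T→F2 60, U→F2 42, V→F1 42, W→F1 70. Service 359; fixed 130; total 489.
{F3}: service 449 + fixed 43 = 492
No other subset beats 390.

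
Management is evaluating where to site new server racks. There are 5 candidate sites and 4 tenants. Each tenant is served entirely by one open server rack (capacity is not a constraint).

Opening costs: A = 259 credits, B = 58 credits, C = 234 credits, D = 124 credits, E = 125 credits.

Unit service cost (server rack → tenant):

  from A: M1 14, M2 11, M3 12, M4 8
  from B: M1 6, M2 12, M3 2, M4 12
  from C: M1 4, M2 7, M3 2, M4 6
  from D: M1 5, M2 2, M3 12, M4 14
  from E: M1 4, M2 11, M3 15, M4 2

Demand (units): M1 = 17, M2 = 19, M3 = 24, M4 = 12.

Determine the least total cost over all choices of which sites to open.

Minimum total cost: 485

For any fixed open set, each tenant goes to its cheapest open site; total = fixed + service.
{B, D, E}: M1→E 4·17=68, M2→D 2·19=38, M3→B 2·24=48, M4→E 2·12=24. Service 178; fixed 307; total 485.
{B, D}: service 315 + fixed 182 = 497
{B, E}: M1→E 4·17=68, M2→E 11·19=209, M3→B 2·24=48, M4→E 2·12=24. Service 349; fixed 183; total 532.
{A, B, C, D, E}: service 178 + fixed 800 = 978
No other subset beats 485.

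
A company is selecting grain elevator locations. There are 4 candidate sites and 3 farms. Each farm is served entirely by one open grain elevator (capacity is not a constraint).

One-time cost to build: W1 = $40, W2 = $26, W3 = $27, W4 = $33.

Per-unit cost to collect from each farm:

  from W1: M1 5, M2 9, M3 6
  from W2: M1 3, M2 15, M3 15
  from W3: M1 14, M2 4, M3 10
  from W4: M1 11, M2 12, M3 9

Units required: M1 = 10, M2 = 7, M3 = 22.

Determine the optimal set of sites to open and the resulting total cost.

For any fixed open set, each farm goes to its cheapest open site; total = fixed + service.
{W1, W3}: M1→W1 5·10=50, M2→W3 4·7=28, M3→W1 6·22=132. Service 210; fixed 67; total 277.
{W1, W2, W3}: service 190 + fixed 93 = 283
{W1}: M1→W1 5·10=50, M2→W1 9·7=63, M3→W1 6·22=132. Service 245; fixed 40; total 285.
{W1, W2, W3, W4}: M1→W2 3·10=30, M2→W3 4·7=28, M3→W1 6·22=132. Service 190; fixed 126; total 316.
(All 15 nonempty subsets were checked; W1 and W3 is lowest.)

Open W1 and W3; minimum total cost 277.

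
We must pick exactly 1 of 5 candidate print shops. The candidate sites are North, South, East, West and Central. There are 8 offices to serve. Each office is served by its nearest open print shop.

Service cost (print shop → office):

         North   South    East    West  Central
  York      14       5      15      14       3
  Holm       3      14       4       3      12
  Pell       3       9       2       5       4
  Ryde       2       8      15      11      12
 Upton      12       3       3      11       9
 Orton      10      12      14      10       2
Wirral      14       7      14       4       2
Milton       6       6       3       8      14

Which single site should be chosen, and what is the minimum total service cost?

Choose Central only; total service cost 58.

With exactly 1 open, each office uses its cheapest among the chosen.
{Central}: York→Central 3, Holm→Central 12, Pell→Central 4, Ryde→Central 12, Upton→Central 9, Orton→Central 2, Wirral→Central 2, Milton→Central 14. Service cost 58.
{North}: service cost 64
{South}: service cost 64
Among all 5 size-1 choices, {Central} is lowest.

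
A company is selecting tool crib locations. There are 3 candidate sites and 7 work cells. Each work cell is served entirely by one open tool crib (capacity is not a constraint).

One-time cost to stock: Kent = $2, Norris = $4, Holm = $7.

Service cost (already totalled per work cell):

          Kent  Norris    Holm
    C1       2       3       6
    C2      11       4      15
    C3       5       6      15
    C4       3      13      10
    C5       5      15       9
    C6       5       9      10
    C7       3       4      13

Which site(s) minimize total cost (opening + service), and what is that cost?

For any fixed open set, each work cell goes to its cheapest open site; total = fixed + service.
{Kent, Norris}: C1→Kent 2, C2→Norris 4, C3→Kent 5, C4→Kent 3, C5→Kent 5, C6→Kent 5, C7→Kent 3. Service 27; fixed 6; total 33.
{Kent}: service 34 + fixed 2 = 36
{Kent, Norris, Holm}: service 27 + fixed 13 = 40
No other subset beats 33.

Open Kent and Norris; minimum total cost 33.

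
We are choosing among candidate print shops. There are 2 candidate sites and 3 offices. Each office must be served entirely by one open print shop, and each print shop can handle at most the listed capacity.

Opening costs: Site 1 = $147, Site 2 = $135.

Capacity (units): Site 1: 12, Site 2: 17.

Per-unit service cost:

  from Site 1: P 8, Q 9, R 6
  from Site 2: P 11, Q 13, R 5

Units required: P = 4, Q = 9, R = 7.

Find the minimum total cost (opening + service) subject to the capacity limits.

Minimum total cost: 442

Open {Site 1, Site 2}: P→Site 2 11·4=44, Q→Site 1 9·9=81, R→Site 2 5·7=35.
Loads: Site 1 carries 9/12, Site 2 carries 11/17. Service 160; fixed 282; total 442.
Next best feasible plan costs 466.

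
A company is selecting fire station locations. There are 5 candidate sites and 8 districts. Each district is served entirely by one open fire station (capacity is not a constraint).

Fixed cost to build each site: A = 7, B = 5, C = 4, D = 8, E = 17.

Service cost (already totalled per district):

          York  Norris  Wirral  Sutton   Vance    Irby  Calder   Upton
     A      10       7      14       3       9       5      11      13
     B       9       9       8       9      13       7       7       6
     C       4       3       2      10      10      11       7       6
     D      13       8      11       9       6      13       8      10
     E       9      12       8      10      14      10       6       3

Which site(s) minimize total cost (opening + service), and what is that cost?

For any fixed open set, each district goes to its cheapest open site; total = fixed + service.
{A, C}: York→C 4, Norris→C 3, Wirral→C 2, Sutton→A 3, Vance→A 9, Irby→A 5, Calder→C 7, Upton→C 6. Service 39; fixed 11; total 50.
{A, B, C}: York→C 4, Norris→C 3, Wirral→C 2, Sutton→A 3, Vance→A 9, Irby→A 5, Calder→B 7, Upton→B 6. Service 39; fixed 16; total 55.
{A, C, D}: service 36 + fixed 19 = 55
{A, B, C, D, E}: York→C 4, Norris→C 3, Wirral→C 2, Sutton→A 3, Vance→D 6, Irby→A 5, Calder→E 6, Upton→E 3. Service 32; fixed 41; total 73.
No other subset beats 50.

Open A and C; minimum total cost 50.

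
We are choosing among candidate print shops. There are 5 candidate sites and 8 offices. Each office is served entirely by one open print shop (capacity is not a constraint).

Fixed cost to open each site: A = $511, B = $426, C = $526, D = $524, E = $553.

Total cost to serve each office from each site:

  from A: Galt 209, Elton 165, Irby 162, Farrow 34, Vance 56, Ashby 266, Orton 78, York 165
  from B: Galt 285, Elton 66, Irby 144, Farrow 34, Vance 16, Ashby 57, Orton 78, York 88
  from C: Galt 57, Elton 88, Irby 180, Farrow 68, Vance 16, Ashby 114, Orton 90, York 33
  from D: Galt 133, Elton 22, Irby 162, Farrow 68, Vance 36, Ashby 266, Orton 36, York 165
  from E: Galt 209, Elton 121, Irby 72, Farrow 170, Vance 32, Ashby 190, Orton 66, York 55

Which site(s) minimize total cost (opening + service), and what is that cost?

For any fixed open set, each office goes to its cheapest open site; total = fixed + service.
{C}: Galt→C 57, Elton→C 88, Irby→C 180, Farrow→C 68, Vance→C 16, Ashby→C 114, Orton→C 90, York→C 33. Service 646; fixed 526; total 1172.
{B}: Galt→B 285, Elton→B 66, Irby→B 144, Farrow→B 34, Vance→B 16, Ashby→B 57, Orton→B 78, York→B 88. Service 768; fixed 426; total 1194.
{D}: Galt→D 133, Elton→D 22, Irby→D 162, Farrow→D 68, Vance→D 36, Ashby→D 266, Orton→D 36, York→D 165. Service 888; fixed 524; total 1412.
{A, B, C, D, E}: Galt→C 57, Elton→D 22, Irby→E 72, Farrow→A 34, Vance→B 16, Ashby→B 57, Orton→D 36, York→C 33. Service 327; fixed 2540; total 2867.
No other subset beats 1172.

Open C only; minimum total cost 1172.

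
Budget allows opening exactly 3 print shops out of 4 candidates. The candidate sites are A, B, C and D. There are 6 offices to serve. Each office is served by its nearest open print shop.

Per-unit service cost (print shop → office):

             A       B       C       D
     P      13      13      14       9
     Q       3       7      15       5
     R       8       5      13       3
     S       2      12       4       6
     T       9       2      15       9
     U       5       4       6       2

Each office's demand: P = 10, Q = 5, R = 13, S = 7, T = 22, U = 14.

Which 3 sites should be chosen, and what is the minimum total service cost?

Choose A, B and D; total service cost 230.

With exactly 3 open, each office uses its cheapest among the chosen.
{A, B, D}: P→D 9·10=90, Q→A 3·5=15, R→D 3·13=39, S→A 2·7=14, T→B 2·22=44, U→D 2·14=28. Service cost 230.
{B, C, D}: service cost 254
{A, B, C}: service cost 324
Among all 4 size-3 choices, {A, B, D} is lowest.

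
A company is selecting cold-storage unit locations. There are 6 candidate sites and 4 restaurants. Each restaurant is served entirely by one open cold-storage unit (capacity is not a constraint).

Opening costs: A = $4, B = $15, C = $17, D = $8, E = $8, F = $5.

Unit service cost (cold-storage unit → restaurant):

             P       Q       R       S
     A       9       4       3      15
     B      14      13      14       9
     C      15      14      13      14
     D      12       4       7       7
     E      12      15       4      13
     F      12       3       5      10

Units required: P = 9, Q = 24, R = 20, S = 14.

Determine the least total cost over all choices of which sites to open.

For any fixed open set, each restaurant goes to its cheapest open site; total = fixed + service.
{A, D, F}: P→A 9·9=81, Q→F 3·24=72, R→A 3·20=60, S→D 7·14=98. Service 311; fixed 17; total 328.
{A, D, E, F}: service 311 + fixed 25 = 336
{A, B, D, F}: service 311 + fixed 32 = 343
{A, B, C, D, E, F}: service 311 + fixed 57 = 368
No other subset beats 328.

Minimum total cost: 328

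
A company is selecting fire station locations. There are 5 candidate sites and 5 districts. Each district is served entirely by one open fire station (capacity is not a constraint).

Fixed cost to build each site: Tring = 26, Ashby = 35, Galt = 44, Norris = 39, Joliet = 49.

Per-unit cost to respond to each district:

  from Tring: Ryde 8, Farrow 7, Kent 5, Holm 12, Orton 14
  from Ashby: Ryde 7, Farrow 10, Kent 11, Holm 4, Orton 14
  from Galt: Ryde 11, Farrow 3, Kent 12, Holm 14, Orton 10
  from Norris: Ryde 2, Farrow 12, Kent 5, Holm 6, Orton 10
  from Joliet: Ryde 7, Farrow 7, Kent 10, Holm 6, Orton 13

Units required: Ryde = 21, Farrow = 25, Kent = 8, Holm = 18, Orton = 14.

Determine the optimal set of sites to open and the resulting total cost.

For any fixed open set, each district goes to its cheapest open site; total = fixed + service.
{Ashby, Galt, Norris}: Ryde→Norris 2·21=42, Farrow→Galt 3·25=75, Kent→Norris 5·8=40, Holm→Ashby 4·18=72, Orton→Galt 10·14=140. Service 369; fixed 118; total 487.
{Galt, Norris}: service 405 + fixed 83 = 488
{Tring, Ashby, Galt, Norris}: Ryde→Norris 2·21=42, Farrow→Galt 3·25=75, Kent→Tring 5·8=40, Holm→Ashby 4·18=72, Orton→Galt 10·14=140. Service 369; fixed 144; total 513.
{Tring, Ashby, Galt, Norris, Joliet}: service 369 + fixed 193 = 562
No other subset beats 487.

Open Ashby, Galt and Norris; minimum total cost 487.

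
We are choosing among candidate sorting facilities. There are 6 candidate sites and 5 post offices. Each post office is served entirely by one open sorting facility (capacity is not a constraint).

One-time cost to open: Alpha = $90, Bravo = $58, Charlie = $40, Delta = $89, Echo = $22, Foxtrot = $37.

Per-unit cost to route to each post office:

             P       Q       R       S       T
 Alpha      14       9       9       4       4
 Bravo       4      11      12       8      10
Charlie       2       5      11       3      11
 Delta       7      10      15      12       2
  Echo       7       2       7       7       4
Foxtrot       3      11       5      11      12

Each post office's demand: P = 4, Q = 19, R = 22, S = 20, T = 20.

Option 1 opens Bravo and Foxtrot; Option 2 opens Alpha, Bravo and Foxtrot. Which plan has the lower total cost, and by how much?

Option 2 is cheaper by 148.

Option 1: {Bravo, Foxtrot}: P→Foxtrot 3·4=12, Q→Bravo 11·19=209, R→Foxtrot 5·22=110, S→Bravo 8·20=160, T→Bravo 10·20=200. Service 691; fixed 95; total 786.
Option 2: {Alpha, Bravo, Foxtrot}: P→Foxtrot 3·4=12, Q→Alpha 9·19=171, R→Foxtrot 5·22=110, S→Alpha 4·20=80, T→Alpha 4·20=80. Service 453; fixed 185; total 638.
Difference: |786 − 638| = 148.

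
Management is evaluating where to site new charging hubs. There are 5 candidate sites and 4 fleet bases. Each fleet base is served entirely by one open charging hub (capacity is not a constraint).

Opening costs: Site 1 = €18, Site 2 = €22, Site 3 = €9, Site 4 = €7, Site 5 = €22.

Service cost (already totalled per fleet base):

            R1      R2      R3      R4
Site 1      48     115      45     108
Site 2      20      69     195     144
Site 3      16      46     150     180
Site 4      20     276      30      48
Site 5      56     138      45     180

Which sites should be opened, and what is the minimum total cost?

For any fixed open set, each fleet base goes to its cheapest open site; total = fixed + service.
{Site 3, Site 4}: R1→Site 3 16, R2→Site 3 46, R3→Site 4 30, R4→Site 4 48. Service 140; fixed 16; total 156.
{Site 1, Site 3, Site 4}: R1→Site 3 16, R2→Site 3 46, R3→Site 4 30, R4→Site 4 48. Service 140; fixed 34; total 174.
{Site 2, Site 3, Site 4}: service 140 + fixed 38 = 178
{Site 1, Site 2, Site 3, Site 4, Site 5}: R1→Site 3 16, R2→Site 3 46, R3→Site 4 30, R4→Site 4 48. Service 140; fixed 78; total 218.
No other subset beats 156.

Open Site 3 and Site 4; minimum total cost 156.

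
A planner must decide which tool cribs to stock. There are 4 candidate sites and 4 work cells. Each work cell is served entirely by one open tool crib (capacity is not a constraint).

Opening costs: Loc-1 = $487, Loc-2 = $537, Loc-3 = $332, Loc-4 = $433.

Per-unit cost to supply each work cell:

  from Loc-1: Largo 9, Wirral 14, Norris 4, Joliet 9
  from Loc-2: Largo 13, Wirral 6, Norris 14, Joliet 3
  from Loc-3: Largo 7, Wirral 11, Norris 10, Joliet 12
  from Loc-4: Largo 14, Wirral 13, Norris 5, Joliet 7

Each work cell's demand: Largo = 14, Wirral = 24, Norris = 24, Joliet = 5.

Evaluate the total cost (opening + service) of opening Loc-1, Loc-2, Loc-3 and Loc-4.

Each work cell is assigned to its cheapest site among the open ones.
{Loc-1, Loc-2, Loc-3, Loc-4}: Largo→Loc-3 7·14=98, Wirral→Loc-2 6·24=144, Norris→Loc-1 4·24=96, Joliet→Loc-2 3·5=15. Service 353; fixed 1789; total 2142.

Total cost: 2142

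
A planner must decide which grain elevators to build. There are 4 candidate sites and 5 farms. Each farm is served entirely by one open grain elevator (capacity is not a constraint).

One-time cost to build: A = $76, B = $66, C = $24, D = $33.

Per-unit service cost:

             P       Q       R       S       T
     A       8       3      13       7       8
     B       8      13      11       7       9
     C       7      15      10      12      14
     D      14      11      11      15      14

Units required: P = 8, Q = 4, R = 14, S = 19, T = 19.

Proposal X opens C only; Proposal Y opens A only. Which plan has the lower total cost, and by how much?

Proposal Y is cheaper by 155.

Proposal X: {C}: P→C 7·8=56, Q→C 15·4=60, R→C 10·14=140, S→C 12·19=228, T→C 14·19=266. Service 750; fixed 24; total 774.
Proposal Y: {A}: P→A 8·8=64, Q→A 3·4=12, R→A 13·14=182, S→A 7·19=133, T→A 8·19=152. Service 543; fixed 76; total 619.
Difference: |774 − 619| = 155.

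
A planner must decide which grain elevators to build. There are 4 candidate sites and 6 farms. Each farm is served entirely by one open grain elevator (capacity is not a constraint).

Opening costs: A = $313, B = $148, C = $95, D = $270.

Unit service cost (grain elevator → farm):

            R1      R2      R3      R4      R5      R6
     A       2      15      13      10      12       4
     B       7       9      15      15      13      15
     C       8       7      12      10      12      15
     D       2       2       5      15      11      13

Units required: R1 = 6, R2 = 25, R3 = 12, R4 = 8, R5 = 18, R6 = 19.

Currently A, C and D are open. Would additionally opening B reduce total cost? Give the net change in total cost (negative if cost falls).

Current service cost with {A, C, D}: 476.
Adding B: each farm re-picks its cheapest; new service cost 476, saving 0.
Extra fixed cost: 148. Net change = 148 − 0 = 148.
(Totals: 1154 → 1302.)

No — net change +148 (cost rises by 148).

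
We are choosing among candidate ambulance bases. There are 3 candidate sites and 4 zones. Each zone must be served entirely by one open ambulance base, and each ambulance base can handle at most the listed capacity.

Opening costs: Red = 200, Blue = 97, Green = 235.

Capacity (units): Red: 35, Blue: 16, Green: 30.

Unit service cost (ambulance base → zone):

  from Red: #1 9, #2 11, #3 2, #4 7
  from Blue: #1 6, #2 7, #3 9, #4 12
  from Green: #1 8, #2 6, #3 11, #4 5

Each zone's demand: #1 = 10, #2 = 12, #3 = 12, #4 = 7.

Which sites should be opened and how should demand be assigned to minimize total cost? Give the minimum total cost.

Open {Red, Blue}: #1→Red 9·10=90, #2→Blue 7·12=84, #3→Red 2·12=24, #4→Red 7·7=49.
Loads: Red carries 29/35, Blue carries 12/16. Service 247; fixed 297; total 544.
Next best feasible plan costs 562.

Minimum total cost: 544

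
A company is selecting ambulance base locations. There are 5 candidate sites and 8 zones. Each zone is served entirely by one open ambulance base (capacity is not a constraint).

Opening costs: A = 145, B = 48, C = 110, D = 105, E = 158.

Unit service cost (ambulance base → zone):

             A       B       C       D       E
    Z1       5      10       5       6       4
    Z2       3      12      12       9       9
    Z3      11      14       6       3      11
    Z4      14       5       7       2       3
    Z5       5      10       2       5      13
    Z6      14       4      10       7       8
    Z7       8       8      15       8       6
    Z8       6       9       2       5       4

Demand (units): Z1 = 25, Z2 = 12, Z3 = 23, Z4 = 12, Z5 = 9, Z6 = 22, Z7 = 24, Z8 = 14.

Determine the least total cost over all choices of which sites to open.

Minimum total cost: 899

For any fixed open set, each zone goes to its cheapest open site; total = fixed + service.
{B, D}: Z1→D 6·25=150, Z2→D 9·12=108, Z3→D 3·23=69, Z4→D 2·12=24, Z5→D 5·9=45, Z6→B 4·22=88, Z7→B 8·24=192, Z8→D 5·14=70. Service 746; fixed 153; total 899.
{B, C, D}: service 652 + fixed 263 = 915
{D}: Z1→D 6·25=150, Z2→D 9·12=108, Z3→D 3·23=69, Z4→D 2·12=24, Z5→D 5·9=45, Z6→D 7·22=154, Z7→D 8·24=192, Z8→D 5·14=70. Service 812; fixed 105; total 917.
{A, B, C, D, E}: service 507 + fixed 566 = 1073
No other subset beats 899.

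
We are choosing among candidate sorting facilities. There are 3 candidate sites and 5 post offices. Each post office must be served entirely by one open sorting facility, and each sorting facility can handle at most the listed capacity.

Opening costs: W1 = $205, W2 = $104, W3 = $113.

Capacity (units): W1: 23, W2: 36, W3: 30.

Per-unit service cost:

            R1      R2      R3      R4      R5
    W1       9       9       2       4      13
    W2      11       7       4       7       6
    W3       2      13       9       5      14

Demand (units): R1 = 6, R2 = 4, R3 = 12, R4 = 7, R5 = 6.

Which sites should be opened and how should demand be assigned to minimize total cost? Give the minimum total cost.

Open {W2}: R1→W2 11·6=66, R2→W2 7·4=28, R3→W2 4·12=48, R4→W2 7·7=49, R5→W2 6·6=36.
Loads: W2 carries 35/36. Service 227; fixed 104; total 331.
Next best feasible plan costs 376.

Minimum total cost: 331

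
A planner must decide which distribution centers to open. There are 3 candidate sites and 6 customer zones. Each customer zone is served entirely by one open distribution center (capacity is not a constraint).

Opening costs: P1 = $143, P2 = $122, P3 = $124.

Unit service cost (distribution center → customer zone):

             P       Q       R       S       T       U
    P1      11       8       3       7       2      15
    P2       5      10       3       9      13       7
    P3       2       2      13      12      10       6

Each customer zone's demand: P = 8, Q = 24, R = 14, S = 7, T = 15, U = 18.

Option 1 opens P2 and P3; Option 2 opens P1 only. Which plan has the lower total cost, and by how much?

Option 1 is cheaper by 141.

Option 1: {P2, P3}: P→P3 2·8=16, Q→P3 2·24=48, R→P2 3·14=42, S→P2 9·7=63, T→P3 10·15=150, U→P3 6·18=108. Service 427; fixed 246; total 673.
Option 2: {P1}: P→P1 11·8=88, Q→P1 8·24=192, R→P1 3·14=42, S→P1 7·7=49, T→P1 2·15=30, U→P1 15·18=270. Service 671; fixed 143; total 814.
Difference: |673 − 814| = 141.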